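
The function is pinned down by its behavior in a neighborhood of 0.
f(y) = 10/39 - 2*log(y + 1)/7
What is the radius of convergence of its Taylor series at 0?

Branch term (-2/7)*log(1 - y/(-1)): its argument vanishes at y = -1, a logarithmic branch point, modulus 1.
The radius of convergence is the smallest modulus among the singular points: 1.

The radius of convergence is 1.


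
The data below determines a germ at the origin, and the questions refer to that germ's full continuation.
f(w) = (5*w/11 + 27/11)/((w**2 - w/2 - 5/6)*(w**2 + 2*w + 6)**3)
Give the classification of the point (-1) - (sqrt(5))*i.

The denominator factor w**2 + 2*w + 6 vanishes at (-1) - (sqrt(5))*i and appears to the power 3; the numerator there equals (2) - ((5/11)*sqrt(5))*i, nonzero, and no other factor vanishes.
Hence a pole whose order is the multiplicity, 3.

The point is a pole of order 3.


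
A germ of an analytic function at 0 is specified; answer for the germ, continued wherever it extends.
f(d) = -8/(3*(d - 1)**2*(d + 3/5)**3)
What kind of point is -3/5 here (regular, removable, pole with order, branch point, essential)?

The denominator factor d + 3/5 vanishes at -3/5 and appears to the power 3; the numerator there equals -8/3, nonzero, and no other factor vanishes.
Hence a pole whose order is the multiplicity, 3.

The point is a pole of order 3.


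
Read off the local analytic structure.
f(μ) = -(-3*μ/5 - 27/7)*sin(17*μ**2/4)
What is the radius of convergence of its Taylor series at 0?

The factor -sin(17*μ**2/4) is entire and contributes no finite singular point.
The polynomial part has no poles.
No finite singular points: the Taylor series at 0 converges everywhere.

The radius of convergence is infinite.


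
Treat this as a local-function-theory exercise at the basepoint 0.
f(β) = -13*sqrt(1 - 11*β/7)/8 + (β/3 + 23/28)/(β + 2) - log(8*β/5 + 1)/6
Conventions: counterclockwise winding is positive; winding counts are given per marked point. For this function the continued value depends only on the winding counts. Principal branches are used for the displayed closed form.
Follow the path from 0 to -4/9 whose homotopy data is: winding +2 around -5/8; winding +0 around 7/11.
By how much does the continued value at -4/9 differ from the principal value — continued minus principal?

The rational part is single-valued and drops out of the difference; each branch term changes only by its own monodromy.
(-13/8)*sqrt(1 - β/(7/11)): winding +0 is even, the square root returns to the same sheet, contribution 0.
(-1/6)*log(1 - β/(-5/8)): each positive loop around -5/8 adds 2*pi*i to the log, so winding +2 contributes (-1/6)*(2)*2*pi*i = -(2/3)*pi*i.
Summing the contributions at β = -4/9 gives -(2/3)*pi*i.

Continued minus principal equals -(2/3)*pi*i.


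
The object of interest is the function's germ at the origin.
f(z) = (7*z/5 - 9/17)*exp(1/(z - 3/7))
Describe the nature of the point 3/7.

The point is an essential singularity.

The exponent 1/(z - (3/7)) has a pole at 3/7, so exp(1/(z - (3/7))) takes every nonzero value near it: an essential singularity (not a pole of any order).


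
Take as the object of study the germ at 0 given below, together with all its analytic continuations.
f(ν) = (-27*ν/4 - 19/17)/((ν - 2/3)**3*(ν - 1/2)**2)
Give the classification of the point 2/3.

The denominator factor ν - 2/3 vanishes at 2/3 and appears to the power 3; the numerator there equals -191/34, nonzero, and no other factor vanishes.
Hence a pole whose order is the multiplicity, 3.

The point is a pole of order 3.


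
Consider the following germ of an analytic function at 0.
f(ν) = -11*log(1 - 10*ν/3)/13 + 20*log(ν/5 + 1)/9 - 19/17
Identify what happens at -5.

The term (20/9)*log(1 - ν/(-5)) has argument 1 - -5/(-5) = 0 at -5: a logarithmic (infinitely-sheeted) branch point; the remaining terms are analytic or single-valued there.

The point is a logarithmic branch point.


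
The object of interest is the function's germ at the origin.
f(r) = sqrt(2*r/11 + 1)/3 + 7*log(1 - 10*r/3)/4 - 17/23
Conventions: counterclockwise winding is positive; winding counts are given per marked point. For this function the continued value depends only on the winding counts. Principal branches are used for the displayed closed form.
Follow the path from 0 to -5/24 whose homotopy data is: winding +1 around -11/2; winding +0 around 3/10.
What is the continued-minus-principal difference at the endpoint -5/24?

Continued minus principal equals -(1/99)*sqrt(4191).

The rational part is single-valued and drops out of the difference; each branch term changes only by its own monodromy.
(7/4)*log(1 - r/(3/10)): winding 0 around 3/10, so this term returns to its principal value, contribution 0.
(1/3)*sqrt(1 - r/(-11/2)): winding +1 is odd, the square root flips sign, contributing -2*(1/3)*sqrt(1 - (-5/24)/(-11/2)) = -2*(1/3)*sqrt(127/132) = -(1/99)*sqrt(4191).
Summing the contributions at r = -5/24 gives -(1/99)*sqrt(4191).


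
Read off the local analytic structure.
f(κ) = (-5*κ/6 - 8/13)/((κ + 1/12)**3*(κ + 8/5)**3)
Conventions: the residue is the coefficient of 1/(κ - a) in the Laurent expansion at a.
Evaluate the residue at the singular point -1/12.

The residue is 745200000/11589168409.

At the order-3 pole -1/12 set g(κ) = (κ - (-1/12))^3*f(κ) = (-5*κ/6 - 8/13)/(κ + 8/5)**3.
Order-3 pole: residue = g''(a)/2; g''(-1/12) = 1490400000/11589168409, so the residue is 745200000/11589168409.


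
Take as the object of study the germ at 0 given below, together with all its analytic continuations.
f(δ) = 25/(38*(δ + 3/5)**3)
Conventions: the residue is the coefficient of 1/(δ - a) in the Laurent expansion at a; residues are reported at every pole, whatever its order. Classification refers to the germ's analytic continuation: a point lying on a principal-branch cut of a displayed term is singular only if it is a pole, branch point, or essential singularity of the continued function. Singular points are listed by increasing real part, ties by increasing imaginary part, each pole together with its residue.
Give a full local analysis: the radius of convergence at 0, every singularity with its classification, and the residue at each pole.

Radius of convergence at 0: 3/5.
At -3/5: a pole of order 3; residue 0.

Denominator factor (δ + 3/5)^3: pole of order 3 at -3/5, modulus 3/5.
The radius of convergence is the smallest modulus among the singular points: 3/5.
At the order-3 pole -3/5 set g(δ) = (δ - (-3/5))^3*f(δ) = 25/38.
Order-3 pole: residue = g''(a)/2; g''(-3/5) = 0, so the residue is 0.


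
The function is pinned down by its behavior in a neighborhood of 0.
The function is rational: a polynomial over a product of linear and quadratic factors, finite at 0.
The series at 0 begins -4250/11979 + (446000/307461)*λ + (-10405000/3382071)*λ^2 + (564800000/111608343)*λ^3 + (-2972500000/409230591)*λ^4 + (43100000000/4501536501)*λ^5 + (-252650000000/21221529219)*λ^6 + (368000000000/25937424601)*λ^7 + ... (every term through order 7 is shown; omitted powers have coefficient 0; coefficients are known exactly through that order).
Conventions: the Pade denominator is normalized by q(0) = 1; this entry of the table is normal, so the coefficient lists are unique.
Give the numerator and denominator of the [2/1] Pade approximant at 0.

Taylor coefficients needed (read off): a_0 = -4250/11979, a_1 = 446000/307461, a_2 = -10405000/3382071, a_3 = 564800000/111608343.
Write the denominator as Q(λ) = 1 + q1*λ. Requiring Q*f - P = O(λ^4) with deg P <= 2 kills the coefficients of λ^3..λ^3 in Q*f:
  λ^3: a_3 + q1*a_2 = 0, i.e. 564800000/111608343 + (-10405000/3382071)*q1 = 0.
Solving this linear system: q1 = 112960/68673.
The numerator is Q*f truncated at degree 2: P0 = a_0 = -4250/11979; P1 = a_1 + q1*a_0 = 4992574000/5758437069; P2 = a_2 + q1*a_1 = -14578255000/21114269253.

The Pade approximant has numerator coefficients [-4250/11979, 4992574000/5758437069, -14578255000/21114269253]; denominator coefficients [1, 112960/68673].


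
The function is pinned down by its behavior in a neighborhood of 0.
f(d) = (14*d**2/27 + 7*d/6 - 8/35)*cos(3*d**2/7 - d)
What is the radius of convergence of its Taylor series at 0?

The radius of convergence is infinite.

The factor cos(3*d**2/7 - d) is entire and contributes no finite singular point.
The polynomial part has no poles.
No finite singular points: the Taylor series at 0 converges everywhere.


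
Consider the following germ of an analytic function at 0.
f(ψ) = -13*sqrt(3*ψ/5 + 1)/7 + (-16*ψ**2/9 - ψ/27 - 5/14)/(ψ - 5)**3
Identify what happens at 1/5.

Denominator factors: ψ - 5 = -24/5 at ψ = 1/5 — none vanishes.
Branch term sqrt(1 - ψ/(-5/3)): argument at 1/5 is 28/25, nonzero, so 1/5 is not its branch point (a point on a principal cut is still regular for the continued germ).
So the germ continues analytically to 1/5.

The point is a regular point.


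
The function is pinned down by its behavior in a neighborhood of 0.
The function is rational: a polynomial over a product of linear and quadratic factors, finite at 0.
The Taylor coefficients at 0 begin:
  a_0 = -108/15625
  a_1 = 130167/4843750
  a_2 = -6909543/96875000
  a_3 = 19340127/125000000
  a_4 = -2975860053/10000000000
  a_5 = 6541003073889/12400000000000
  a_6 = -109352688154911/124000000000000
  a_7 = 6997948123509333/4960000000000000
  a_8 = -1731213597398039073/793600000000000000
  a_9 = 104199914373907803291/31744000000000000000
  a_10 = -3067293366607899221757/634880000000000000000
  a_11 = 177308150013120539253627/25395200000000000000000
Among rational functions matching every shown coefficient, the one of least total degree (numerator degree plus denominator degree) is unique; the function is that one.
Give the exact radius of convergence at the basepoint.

No rational of total degree below 10 reproduces all 12 coefficients; solving the [1/9] Pade equations on them gives f(ξ) = (6*ξ/31 + 1/2)/((ξ + 5/6)**3*(ξ**2 - 9*ξ/8 - 5)**3), whose expansion matches every shown term.
Denominator factor (ξ + 5/6)^3: pole of order 3 at -5/6, modulus 5/6.
Denominator factor (ξ**2 - 9*ξ/8 - 5)^3: discriminant 1361/64, real irrational roots 9/16 + (1/16)*sqrt(1361) and 9/16 - (1/16)*sqrt(1361); poles of order 3, moduli 9/16 + (1/16)*sqrt(1361) and -9/16 + (1/16)*sqrt(1361).
The radius of convergence is the smallest modulus among the singular points: 5/6.

The radius of convergence is 5/6.


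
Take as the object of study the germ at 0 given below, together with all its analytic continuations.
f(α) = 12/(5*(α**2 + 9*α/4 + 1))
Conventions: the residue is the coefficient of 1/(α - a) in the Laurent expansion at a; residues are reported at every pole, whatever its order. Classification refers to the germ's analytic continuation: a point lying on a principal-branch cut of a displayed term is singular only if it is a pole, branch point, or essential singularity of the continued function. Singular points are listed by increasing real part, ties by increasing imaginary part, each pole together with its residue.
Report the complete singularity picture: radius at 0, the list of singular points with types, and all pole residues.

Radius of convergence at 0: 9/8 - (1/8)*sqrt(17).
At -9/8 - (1/8)*sqrt(17): a pole of order 1; residue -(48/85)*sqrt(17).
At -9/8 + (1/8)*sqrt(17): a pole of order 1; residue (48/85)*sqrt(17).

Denominator factor (α**2 + 9*α/4 + 1): discriminant 17/16, real irrational roots -9/8 + (1/8)*sqrt(17) and -9/8 - (1/8)*sqrt(17); poles of order 1, moduli 9/8 - (1/8)*sqrt(17) and 9/8 + (1/8)*sqrt(17).
The radius of convergence is the smallest modulus among the singular points: 9/8 - (1/8)*sqrt(17).
The factor α**2 + 9*α/4 + 1 splits as (α - a)(α - a') with a = -9/8 - (1/8)*sqrt(17), a' = -9/8 + (1/8)*sqrt(17). At the order-1 pole a set g(α) = (α - a)*f(α) = [12/5] / (α - a').
Simple pole: residue = g(a) at a = -9/8 - (1/8)*sqrt(17), which is -(48/85)*sqrt(17).
The factor α**2 + 9*α/4 + 1 splits as (α - a)(α - a') with a = -9/8 + (1/8)*sqrt(17), a' = -9/8 - (1/8)*sqrt(17). At the order-1 pole a set g(α) = (α - a)*f(α) = [12/5] / (α - a').
Simple pole: residue = g(a) at a = -9/8 + (1/8)*sqrt(17), which is (48/85)*sqrt(17).
List the singular points by increasing real part (a conjugate pair: the negative imaginary part first).


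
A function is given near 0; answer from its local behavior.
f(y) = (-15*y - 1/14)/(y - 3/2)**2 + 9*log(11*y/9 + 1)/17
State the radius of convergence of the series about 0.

The radius of convergence is 9/11.

Denominator factor (y - 3/2)^2: pole of order 2 at 3/2, modulus 3/2.
Branch term (9/17)*log(1 - y/(-9/11)): its argument vanishes at y = -9/11, a logarithmic branch point, modulus 9/11.
The radius of convergence is the smallest modulus among the singular points: 9/11.


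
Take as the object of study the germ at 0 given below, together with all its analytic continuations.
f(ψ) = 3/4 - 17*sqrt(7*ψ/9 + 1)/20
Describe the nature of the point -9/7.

The term (-17/20)*sqrt(1 - ψ/(-9/7)) has argument 1 - -9/7/(-9/7) = 0 at -9/7: a square-root (algebraic, two-sheeted) branch point; the remaining terms are analytic or single-valued there.

The point is an algebraic (square-root) branch point.


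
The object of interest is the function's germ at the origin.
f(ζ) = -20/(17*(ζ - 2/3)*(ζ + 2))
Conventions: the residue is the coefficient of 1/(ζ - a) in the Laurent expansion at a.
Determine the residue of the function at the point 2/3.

The residue is -15/34.

At the order-1 pole 2/3 set g(ζ) = (ζ - (2/3))*f(ζ) = -20/(17*(ζ + 2)).
Simple pole: residue = g(a) at a = 2/3, which is -15/34.


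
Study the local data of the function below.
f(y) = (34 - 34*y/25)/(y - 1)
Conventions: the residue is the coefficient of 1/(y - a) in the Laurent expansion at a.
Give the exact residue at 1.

The residue is 816/25.

At the order-1 pole 1 set g(y) = (y - (1))*f(y) = 34 - 34*y/25.
Simple pole: residue = g(a) at a = 1, which is 816/25.


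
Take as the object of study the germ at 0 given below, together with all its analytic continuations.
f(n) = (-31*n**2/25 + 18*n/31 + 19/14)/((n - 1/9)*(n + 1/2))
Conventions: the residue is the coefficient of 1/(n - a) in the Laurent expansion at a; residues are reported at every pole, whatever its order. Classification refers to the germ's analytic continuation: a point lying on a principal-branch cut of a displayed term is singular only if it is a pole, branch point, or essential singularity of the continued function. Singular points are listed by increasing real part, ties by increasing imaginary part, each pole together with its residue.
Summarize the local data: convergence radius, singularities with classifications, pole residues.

Radius of convergence at 0: 1/9.
At -1/2: a pole of order 1; residue -13437/10850.
At 1/9: a pole of order 1; residue 112361/48825.

Denominator factor (n + 1/2): pole of order 1 at -1/2, modulus 1/2.
Denominator factor (n - 1/9): pole of order 1 at 1/9, modulus 1/9.
The radius of convergence is the smallest modulus among the singular points: 1/9.
At the order-1 pole -1/2 set g(n) = (n - (-1/2))*f(n) = (-31*n**2/25 + 18*n/31 + 19/14)/(n - 1/9).
Simple pole: residue = g(a) at a = -1/2, which is -13437/10850.
At the order-1 pole 1/9 set g(n) = (n - (1/9))*f(n) = (-31*n**2/25 + 18*n/31 + 19/14)/(n + 1/2).
Simple pole: residue = g(a) at a = 1/9, which is 112361/48825.
List the singular points by increasing real part (a conjugate pair: the negative imaginary part first).


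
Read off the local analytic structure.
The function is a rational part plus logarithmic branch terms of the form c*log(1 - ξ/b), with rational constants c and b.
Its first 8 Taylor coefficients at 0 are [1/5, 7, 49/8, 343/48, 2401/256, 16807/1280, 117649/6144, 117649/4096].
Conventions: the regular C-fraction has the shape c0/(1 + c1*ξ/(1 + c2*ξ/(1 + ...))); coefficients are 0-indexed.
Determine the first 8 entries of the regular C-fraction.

Taylor coefficients (read off): a_0 = 1/5, a_1 = 7, a_2 = 49/8, a_3 = 343/48, a_4 = 2401/256, a_5 = 16807/1280, a_6 = 117649/6144, a_7 = 117649/4096.
c0 = a_0 = 1/5. Peel one level at a time: if S = 1 + c*ξ/S' with S'(0) = 1, then c is the ξ-coefficient of S and S' = c*ξ/(S - 1).
S_1 = c0/f = 1 + (-35)*ξ + (9555/8)*ξ^2 + ...; c1 = -35.
S_2 = c1*ξ/(S_1 - 1) = 1 + (273/8)*ξ + (-49/192)*ξ^2 + ...; c2 = 273/8.
S_3 = c2*ξ/(S_2 - 1) = 1 + (7/936)*ξ + (2891/438048)*ξ^2 + ...; c3 = 7/936.
S_4 = c3*ξ/(S_3 - 1) = 1 + (-413/468)*ξ + (-49/240)*ξ^2 + ...; c4 = -413/468.
S_5 = c4*ξ/(S_4 - 1) = 1 + (-273/1180)*ξ + (-414687/2784800)*ξ^2 + ...; c5 = -273/1180.
S_6 = c5*ξ/(S_5 - 1) = 1 + (-1519/2360)*ξ + (-63/320)*ξ^2 + ...; c6 = -1519/2360.
S_7 = c6*ξ/(S_6 - 1) = 1 + (-531/1736)*ξ + ...; c7 = -531/1736.

The regular C-fraction coefficients are [1/5, -35, 273/8, 7/936, -413/468, -273/1180, -1519/2360, -531/1736].


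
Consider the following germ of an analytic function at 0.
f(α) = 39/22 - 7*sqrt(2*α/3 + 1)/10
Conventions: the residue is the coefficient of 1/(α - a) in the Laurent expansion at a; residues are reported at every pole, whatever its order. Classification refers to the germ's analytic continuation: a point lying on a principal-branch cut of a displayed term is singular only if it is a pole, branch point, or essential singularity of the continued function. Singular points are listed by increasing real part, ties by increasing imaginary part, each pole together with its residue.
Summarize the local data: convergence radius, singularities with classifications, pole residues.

Branch term (-7/10)*sqrt(1 - α/(-3/2)): its argument vanishes at α = -3/2, a square-root branch point, modulus 3/2.
The radius of convergence is the smallest modulus among the singular points: 3/2.

Radius of convergence at 0: 3/2.
At -3/2: an algebraic (square-root) branch point.


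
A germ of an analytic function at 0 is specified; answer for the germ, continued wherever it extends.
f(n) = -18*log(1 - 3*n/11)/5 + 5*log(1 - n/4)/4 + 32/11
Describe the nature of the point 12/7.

The point is a regular point.

There is no denominator, hence no pole anywhere.
Branch term log(1 - n/(11/3)): argument at 12/7 is 41/77, nonzero, so 12/7 is not its branch point (a point on a principal cut is still regular for the continued germ).
Branch term log(1 - n/(4)): argument at 12/7 is 4/7, nonzero, so 12/7 is not its branch point (a point on a principal cut is still regular for the continued germ).
So the germ continues analytically to 12/7.


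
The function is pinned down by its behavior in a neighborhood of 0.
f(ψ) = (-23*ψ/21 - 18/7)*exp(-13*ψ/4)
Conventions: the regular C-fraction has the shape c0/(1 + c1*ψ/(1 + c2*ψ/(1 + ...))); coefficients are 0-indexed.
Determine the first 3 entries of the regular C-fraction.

The regular C-fraction coefficients are [-18/7, 305/108, -95141/65880].

Taylor coefficients (expand at 0): a_0 = -18/7, a_1 = 305/42, a_2 = -481/48.
c0 = a_0 = -18/7. Peel one level at a time: if S = 1 + c*ψ/S' with S'(0) = 1, then c is the ψ-coefficient of S and S' = c*ψ/(S - 1).
S_1 = c0/f = 1 + (305/108)*ψ + (95141/23328)*ψ^2 + ...; c1 = 305/108.
S_2 = c1*ψ/(S_1 - 1) = 1 + (-95141/65880)*ψ + ...; c2 = -95141/65880.


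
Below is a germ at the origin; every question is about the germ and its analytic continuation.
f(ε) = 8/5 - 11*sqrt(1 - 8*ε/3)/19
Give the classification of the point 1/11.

The point is a regular point.

There is no denominator, hence no pole anywhere.
Branch term sqrt(1 - ε/(3/8)): argument at 1/11 is 25/33, nonzero, so 1/11 is not its branch point (a point on a principal cut is still regular for the continued germ).
So the germ continues analytically to 1/11.


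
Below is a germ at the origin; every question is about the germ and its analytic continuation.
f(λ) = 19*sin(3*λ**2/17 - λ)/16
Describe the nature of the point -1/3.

The point is a regular point.

There is no denominator, hence no pole anywhere.
The factor sin(3*λ**2/17 - λ) is entire.
So the germ continues analytically to -1/3.


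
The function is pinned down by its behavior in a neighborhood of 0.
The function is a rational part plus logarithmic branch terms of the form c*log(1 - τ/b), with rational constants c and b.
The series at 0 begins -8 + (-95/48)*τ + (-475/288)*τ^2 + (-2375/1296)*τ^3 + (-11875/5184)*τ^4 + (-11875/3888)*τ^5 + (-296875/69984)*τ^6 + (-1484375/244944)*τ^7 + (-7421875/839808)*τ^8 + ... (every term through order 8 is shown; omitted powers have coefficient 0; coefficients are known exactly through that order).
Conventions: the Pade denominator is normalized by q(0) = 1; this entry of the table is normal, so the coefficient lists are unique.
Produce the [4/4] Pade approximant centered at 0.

The Pade approximant has numerator coefficients [-8, 395/16, -15875/672, 65125/9072, -36625/108864]; denominator coefficients [1, -10/3, 25/7, -250/189, 125/1134].

Taylor coefficients needed (read off): a_0 = -8, a_1 = -95/48, a_2 = -475/288, a_3 = -2375/1296, a_4 = -11875/5184, a_5 = -11875/3888, a_6 = -296875/69984, a_7 = -1484375/244944, a_8 = -7421875/839808.
Write the denominator as Q(τ) = 1 + q1*τ + q2*τ^2 + q3*τ^3 + q4*τ^4. Requiring Q*f - P = O(τ^9) with deg P <= 4 kills the coefficients of τ^5..τ^8 in Q*f:
  τ^5: a_5 + q1*a_4 + q2*a_3 + q3*a_2 + q4*a_1 = 0, i.e. -11875/3888 + (-11875/5184)*q1 + (-2375/1296)*q2 + (-475/288)*q3 + (-95/48)*q4 = 0.
  τ^6: a_6 + q1*a_5 + q2*a_4 + q3*a_3 + q4*a_2 = 0, i.e. -296875/69984 + (-11875/3888)*q1 + (-11875/5184)*q2 + (-2375/1296)*q3 + (-475/288)*q4 = 0.
  τ^7: a_7 + q1*a_6 + q2*a_5 + q3*a_4 + q4*a_3 = 0, i.e. -1484375/244944 + (-296875/69984)*q1 + (-11875/3888)*q2 + (-11875/5184)*q3 + (-2375/1296)*q4 = 0.
  τ^8: a_8 + q1*a_7 + q2*a_6 + q3*a_5 + q4*a_4 = 0, i.e. -7421875/839808 + (-1484375/244944)*q1 + (-296875/69984)*q2 + (-11875/3888)*q3 + (-11875/5184)*q4 = 0.
Solving this linear system: q1 = -10/3, q2 = 25/7, q3 = -250/189, q4 = 125/1134.
The numerator is Q*f truncated at degree 4: P0 = a_0 = -8; P1 = a_1 + q1*a_0 = 395/16; P2 = a_2 + q1*a_1 + q2*a_0 = -15875/672; P3 = a_3 + q1*a_2 + q2*a_1 + q3*a_0 = 65125/9072; P4 = a_4 + q1*a_3 + q2*a_2 + q3*a_1 + q4*a_0 = -36625/108864.


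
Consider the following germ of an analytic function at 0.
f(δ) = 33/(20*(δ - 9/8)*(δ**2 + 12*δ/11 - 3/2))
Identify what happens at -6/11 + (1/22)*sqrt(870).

The denominator factor δ**2 + 12*δ/11 - 3/2 vanishes at -6/11 + (1/22)*sqrt(870) and appears to the power 1; the numerator there equals 33/20, nonzero, and no other factor vanishes.
Hence a pole whose order is the multiplicity, 1.

The point is a pole of order 1.


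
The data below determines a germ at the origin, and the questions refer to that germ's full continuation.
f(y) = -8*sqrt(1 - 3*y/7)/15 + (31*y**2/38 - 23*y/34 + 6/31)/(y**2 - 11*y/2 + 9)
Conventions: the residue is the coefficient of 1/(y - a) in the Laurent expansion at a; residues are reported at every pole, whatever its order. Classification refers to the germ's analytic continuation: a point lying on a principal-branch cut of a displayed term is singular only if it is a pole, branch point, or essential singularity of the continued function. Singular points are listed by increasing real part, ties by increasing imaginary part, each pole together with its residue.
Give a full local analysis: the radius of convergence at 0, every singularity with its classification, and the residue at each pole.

Radius of convergence at 0: 7/3.
At 7/3: an algebraic (square-root) branch point.
At (11/4) - ((1/4)*sqrt(23))*i: a pole of order 1; residue (4923/2584) + ((533487/1842392)*sqrt(23))*i.
At (11/4) + ((1/4)*sqrt(23))*i: a pole of order 1; residue (4923/2584) - ((533487/1842392)*sqrt(23))*i.

Denominator factor (y**2 - 11*y/2 + 9): discriminant -23/4, complex-conjugate roots (11/4) + ((1/4)*sqrt(23))*i and (11/4) - ((1/4)*sqrt(23))*i; poles of order 1, moduli 3 and 3.
Branch term (-8/15)*sqrt(1 - y/(7/3)): its argument vanishes at y = 7/3, a square-root branch point, modulus 7/3.
The radius of convergence is the smallest modulus among the singular points: 7/3.
The branch term is analytic at (11/4) - ((1/4)*sqrt(23))*i and contributes nothing to the residue; only the rational part matters.
The factor y**2 - 11*y/2 + 9 splits as (y - a)(y - a') with a = (11/4) - ((1/4)*sqrt(23))*i, a' = (11/4) + ((1/4)*sqrt(23))*i. At the order-1 pole a set g(y) = (y - a)*(rational part) = [31*y**2/38 - 23*y/34 + 6/31] / (y - a').
Simple pole: residue = g(a) at a = (11/4) - ((1/4)*sqrt(23))*i, which is (4923/2584) + ((533487/1842392)*sqrt(23))*i.
The branch term is analytic at (11/4) + ((1/4)*sqrt(23))*i and contributes nothing to the residue; only the rational part matters.
The factor y**2 - 11*y/2 + 9 splits as (y - a)(y - a') with a = (11/4) + ((1/4)*sqrt(23))*i, a' = (11/4) - ((1/4)*sqrt(23))*i. At the order-1 pole a set g(y) = (y - a)*(rational part) = [31*y**2/38 - 23*y/34 + 6/31] / (y - a').
Simple pole: residue = g(a) at a = (11/4) + ((1/4)*sqrt(23))*i, which is (4923/2584) - ((533487/1842392)*sqrt(23))*i.
List the singular points by increasing real part (a conjugate pair: the negative imaginary part first).


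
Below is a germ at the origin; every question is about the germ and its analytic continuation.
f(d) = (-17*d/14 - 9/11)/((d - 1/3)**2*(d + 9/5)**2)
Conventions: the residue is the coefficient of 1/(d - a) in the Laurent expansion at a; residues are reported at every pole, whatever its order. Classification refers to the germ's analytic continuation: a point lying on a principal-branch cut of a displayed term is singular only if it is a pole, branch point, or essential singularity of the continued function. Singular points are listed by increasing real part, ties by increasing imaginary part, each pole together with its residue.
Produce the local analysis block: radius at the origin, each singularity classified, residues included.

Radius of convergence at 0: 1/3.
At -9/5: a pole of order 2; residue 37575/2523136.
At 1/3: a pole of order 2; residue -37575/2523136.

Denominator factor (d + 9/5)^2: pole of order 2 at -9/5, modulus 9/5.
Denominator factor (d - 1/3)^2: pole of order 2 at 1/3, modulus 1/3.
The radius of convergence is the smallest modulus among the singular points: 1/3.
At the order-2 pole -9/5 set g(d) = (d - (-9/5))^2*f(d) = (-17*d/14 - 9/11)/(d - 1/3)**2.
Order-2 pole: residue = g'(a); g'(-9/5) = 37575/2523136, so the residue is 37575/2523136.
At the order-2 pole 1/3 set g(d) = (d - (1/3))^2*f(d) = (-17*d/14 - 9/11)/(d + 9/5)**2.
Order-2 pole: residue = g'(a); g'(1/3) = -37575/2523136, so the residue is -37575/2523136.
List the singular points by increasing real part (a conjugate pair: the negative imaginary part first).


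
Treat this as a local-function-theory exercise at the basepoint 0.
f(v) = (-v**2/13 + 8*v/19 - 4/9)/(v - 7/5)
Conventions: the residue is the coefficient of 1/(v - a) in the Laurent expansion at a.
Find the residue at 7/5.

At the order-1 pole 7/5 set g(v) = (v - (7/5))*f(v) = -v**2/13 + 8*v/19 - 4/9.
Simple pole: residue = g(a) at a = 7/5, which is -319/55575.

The residue is -319/55575.


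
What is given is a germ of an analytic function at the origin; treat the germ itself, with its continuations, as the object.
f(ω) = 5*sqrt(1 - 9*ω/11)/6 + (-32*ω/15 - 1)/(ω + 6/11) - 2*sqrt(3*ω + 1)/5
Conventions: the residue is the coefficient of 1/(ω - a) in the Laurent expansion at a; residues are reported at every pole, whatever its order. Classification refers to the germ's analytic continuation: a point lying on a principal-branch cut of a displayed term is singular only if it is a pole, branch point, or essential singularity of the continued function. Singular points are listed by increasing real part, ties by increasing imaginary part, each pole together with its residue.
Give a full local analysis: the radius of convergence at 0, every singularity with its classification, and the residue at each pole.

Radius of convergence at 0: 1/3.
At -6/11: a pole of order 1; residue 9/55.
At -1/3: an algebraic (square-root) branch point.
At 11/9: an algebraic (square-root) branch point.

Denominator factor (ω + 6/11): pole of order 1 at -6/11, modulus 6/11.
Branch term (5/6)*sqrt(1 - ω/(11/9)): its argument vanishes at ω = 11/9, a square-root branch point, modulus 11/9.
Branch term (-2/5)*sqrt(1 - ω/(-1/3)): its argument vanishes at ω = -1/3, a square-root branch point, modulus 1/3.
The radius of convergence is the smallest modulus among the singular points: 1/3.
The branch terms are analytic at -6/11 and contribute nothing to the residue; only the rational part matters.
At the order-1 pole -6/11 set g(ω) = (ω - (-6/11))*(rational part) = -32*ω/15 - 1.
Simple pole: residue = g(a) at a = -6/11, which is 9/55.
List the singular points by increasing real part (a conjugate pair: the negative imaginary part first).


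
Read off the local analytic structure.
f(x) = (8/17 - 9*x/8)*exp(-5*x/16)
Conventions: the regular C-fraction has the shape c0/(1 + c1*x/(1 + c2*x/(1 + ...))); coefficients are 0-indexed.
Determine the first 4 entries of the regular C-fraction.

The regular C-fraction coefficients are [8/17, 173/64, -26669/11072, 1913675/110729688].

Taylor coefficients (expand at 0): a_0 = 8/17, a_1 = -173/136, a_2 = 815/2176, a_3 = -11975/208896.
c0 = a_0 = 8/17. Peel one level at a time: if S = 1 + c*x/S' with S'(0) = 1, then c is the x-coefficient of S and S' = c*x/(S - 1).
S_1 = c0/f = 1 + (173/64)*x + (26669/4096)*x^2 + ...; c1 = 173/64.
S_2 = c1*x/(S_1 - 1) = 1 + (-26669/11072)*x + (1913675/45970944)*x^2 + ...; c2 = -26669/11072.
S_3 = c2*x/(S_2 - 1) = 1 + (1913675/110729688)*x + ...; c3 = 1913675/110729688.


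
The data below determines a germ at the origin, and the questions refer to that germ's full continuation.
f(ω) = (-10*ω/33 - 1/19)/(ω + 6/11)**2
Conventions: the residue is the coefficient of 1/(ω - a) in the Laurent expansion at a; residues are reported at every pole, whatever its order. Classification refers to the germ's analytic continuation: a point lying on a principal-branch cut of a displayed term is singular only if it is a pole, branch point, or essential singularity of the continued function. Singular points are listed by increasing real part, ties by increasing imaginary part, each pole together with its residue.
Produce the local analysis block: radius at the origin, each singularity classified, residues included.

Radius of convergence at 0: 6/11.
At -6/11: a pole of order 2; residue -10/33.

Denominator factor (ω + 6/11)^2: pole of order 2 at -6/11, modulus 6/11.
The radius of convergence is the smallest modulus among the singular points: 6/11.
At the order-2 pole -6/11 set g(ω) = (ω - (-6/11))^2*f(ω) = -10*ω/33 - 1/19.
Order-2 pole: residue = g'(a); g'(-6/11) = -10/33, so the residue is -10/33.


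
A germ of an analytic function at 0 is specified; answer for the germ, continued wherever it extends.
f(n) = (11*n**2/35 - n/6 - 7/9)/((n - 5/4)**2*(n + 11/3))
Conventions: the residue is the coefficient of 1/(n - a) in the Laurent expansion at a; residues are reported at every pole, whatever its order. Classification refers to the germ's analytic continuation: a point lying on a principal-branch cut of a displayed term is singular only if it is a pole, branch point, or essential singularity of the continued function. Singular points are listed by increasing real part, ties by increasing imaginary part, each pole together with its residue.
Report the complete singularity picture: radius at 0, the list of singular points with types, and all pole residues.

Denominator factor (n - 5/4)^2: pole of order 2 at 5/4, modulus 5/4.
Denominator factor (n + 11/3): pole of order 1 at -11/3, modulus 11/3.
The radius of convergence is the smallest modulus among the singular points: 5/4.
At the order-1 pole -11/3 set g(n) = (n - (-11/3))*f(n) = (11*n**2/35 - n/6 - 7/9)/(n - 5/4)**2.
Simple pole: residue = g(a) at a = -11/3, which is 20456/121835.
At the order-2 pole 5/4 set g(n) = (n - (5/4))^2*f(n) = (11*n**2/35 - n/6 - 7/9)/(n + 11/3).
Order-2 pole: residue = g'(a); g'(5/4) = 3567/24367, so the residue is 3567/24367.
List the singular points by increasing real part (a conjugate pair: the negative imaginary part first).

Radius of convergence at 0: 5/4.
At -11/3: a pole of order 1; residue 20456/121835.
At 5/4: a pole of order 2; residue 3567/24367.


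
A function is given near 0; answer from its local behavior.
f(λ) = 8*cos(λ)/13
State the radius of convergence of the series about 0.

The factor cos(λ) is entire and contributes no finite singular point.
The polynomial part has no poles.
No finite singular points: the Taylor series at 0 converges everywhere.

The radius of convergence is infinite.


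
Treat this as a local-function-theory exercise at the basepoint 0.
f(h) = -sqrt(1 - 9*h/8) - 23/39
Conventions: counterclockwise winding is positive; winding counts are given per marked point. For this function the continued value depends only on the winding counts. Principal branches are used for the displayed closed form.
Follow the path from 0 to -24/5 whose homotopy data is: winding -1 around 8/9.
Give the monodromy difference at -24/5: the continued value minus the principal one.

Continued minus principal equals (8/5)*sqrt(10).

The rational part is single-valued and drops out of the difference; each branch term changes only by its own monodromy.
(-1)*sqrt(1 - h/(8/9)): winding -1 is odd, the square root flips sign, contributing -2*(-1)*sqrt(1 - (-24/5)/(8/9)) = -2*(-1)*sqrt(32/5) = (8/5)*sqrt(10).
Summing the contributions at h = -24/5 gives (8/5)*sqrt(10).


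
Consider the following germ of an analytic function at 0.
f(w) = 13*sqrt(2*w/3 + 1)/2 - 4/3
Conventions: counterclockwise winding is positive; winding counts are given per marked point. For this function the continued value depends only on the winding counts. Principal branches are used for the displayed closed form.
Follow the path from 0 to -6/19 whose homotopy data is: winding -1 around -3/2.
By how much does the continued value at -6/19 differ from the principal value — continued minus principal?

The rational part is single-valued and drops out of the difference; each branch term changes only by its own monodromy.
(13/2)*sqrt(1 - w/(-3/2)): winding -1 is odd, the square root flips sign, contributing -2*(13/2)*sqrt(1 - (-6/19)/(-3/2)) = -2*(13/2)*sqrt(15/19) = -(13/19)*sqrt(285).
Summing the contributions at w = -6/19 gives -(13/19)*sqrt(285).

Continued minus principal equals -(13/19)*sqrt(285).


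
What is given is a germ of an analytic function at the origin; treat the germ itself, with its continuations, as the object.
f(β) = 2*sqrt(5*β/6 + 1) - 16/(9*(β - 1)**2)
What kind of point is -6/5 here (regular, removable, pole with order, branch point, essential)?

The term (2)*sqrt(1 - β/(-6/5)) has argument 1 - -6/5/(-6/5) = 0 at -6/5: a square-root (algebraic, two-sheeted) branch point; the remaining terms are analytic or single-valued there.

The point is an algebraic (square-root) branch point.


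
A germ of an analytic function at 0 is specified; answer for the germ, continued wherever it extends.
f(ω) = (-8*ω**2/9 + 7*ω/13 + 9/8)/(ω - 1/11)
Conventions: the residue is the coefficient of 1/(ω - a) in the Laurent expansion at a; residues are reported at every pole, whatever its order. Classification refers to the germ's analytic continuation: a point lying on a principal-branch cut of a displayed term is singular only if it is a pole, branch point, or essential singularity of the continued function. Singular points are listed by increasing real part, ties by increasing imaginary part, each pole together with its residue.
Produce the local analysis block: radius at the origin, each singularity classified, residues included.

Radius of convergence at 0: 1/11.
At 1/11: a pole of order 1; residue 132125/113256.

Denominator factor (ω - 1/11): pole of order 1 at 1/11, modulus 1/11.
The radius of convergence is the smallest modulus among the singular points: 1/11.
At the order-1 pole 1/11 set g(ω) = (ω - (1/11))*f(ω) = -8*ω**2/9 + 7*ω/13 + 9/8.
Simple pole: residue = g(a) at a = 1/11, which is 132125/113256.


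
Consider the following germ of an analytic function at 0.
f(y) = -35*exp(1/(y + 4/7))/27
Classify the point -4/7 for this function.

The exponent 1/(y - (-4/7)) has a pole at -4/7, so exp(1/(y - (-4/7))) takes every nonzero value near it: an essential singularity (not a pole of any order).

The point is an essential singularity.


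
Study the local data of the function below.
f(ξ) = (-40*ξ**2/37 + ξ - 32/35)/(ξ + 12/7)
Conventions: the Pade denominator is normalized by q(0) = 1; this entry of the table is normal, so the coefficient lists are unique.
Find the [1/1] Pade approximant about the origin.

The Pade approximant has numerator coefficients [-8/15, 2117/10212]; denominator coefficients [1, 13157/10212].

Taylor coefficients needed (expand at 0): a_0 = -8/15, a_1 = 161/180, a_2 = -92099/79920.
Write the denominator as Q(ξ) = 1 + q1*ξ. Requiring Q*f - P = O(ξ^3) with deg P <= 1 kills the coefficients of ξ^2..ξ^2 in Q*f:
  ξ^2: a_2 + q1*a_1 = 0, i.e. -92099/79920 + (161/180)*q1 = 0.
Solving this linear system: q1 = 13157/10212.
The numerator is Q*f truncated at degree 1: P0 = a_0 = -8/15; P1 = a_1 + q1*a_0 = 2117/10212.


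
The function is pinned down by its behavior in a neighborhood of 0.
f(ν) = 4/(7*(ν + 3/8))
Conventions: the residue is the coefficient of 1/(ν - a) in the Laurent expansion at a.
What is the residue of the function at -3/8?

The residue is 4/7.

At the order-1 pole -3/8 set g(ν) = (ν - (-3/8))*f(ν) = 4/7.
Simple pole: residue = g(a) at a = -3/8, which is 4/7.


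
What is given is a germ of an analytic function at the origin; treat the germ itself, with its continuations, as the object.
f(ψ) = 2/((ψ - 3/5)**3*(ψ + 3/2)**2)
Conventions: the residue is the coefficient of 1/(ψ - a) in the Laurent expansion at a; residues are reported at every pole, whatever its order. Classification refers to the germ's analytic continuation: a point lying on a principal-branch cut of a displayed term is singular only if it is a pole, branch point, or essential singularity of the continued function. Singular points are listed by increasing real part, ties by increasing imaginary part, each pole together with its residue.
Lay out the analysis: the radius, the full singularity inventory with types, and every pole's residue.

Radius of convergence at 0: 3/5.
At -3/2: a pole of order 2; residue -20000/64827.
At 3/5: a pole of order 3; residue 20000/64827.

Denominator factor (ψ + 3/2)^2: pole of order 2 at -3/2, modulus 3/2.
Denominator factor (ψ - 3/5)^3: pole of order 3 at 3/5, modulus 3/5.
The radius of convergence is the smallest modulus among the singular points: 3/5.
At the order-2 pole -3/2 set g(ψ) = (ψ - (-3/2))^2*f(ψ) = 2/(ψ - 3/5)**3.
Order-2 pole: residue = g'(a); g'(-3/2) = -20000/64827, so the residue is -20000/64827.
At the order-3 pole 3/5 set g(ψ) = (ψ - (3/5))^3*f(ψ) = 2/(ψ + 3/2)**2.
Order-3 pole: residue = g''(a)/2; g''(3/5) = 40000/64827, so the residue is 20000/64827.
List the singular points by increasing real part (a conjugate pair: the negative imaginary part first).


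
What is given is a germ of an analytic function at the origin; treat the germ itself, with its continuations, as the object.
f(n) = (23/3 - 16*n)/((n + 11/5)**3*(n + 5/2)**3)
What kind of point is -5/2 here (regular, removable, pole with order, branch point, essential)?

The denominator factor n + 5/2 vanishes at -5/2 and appears to the power 3; the numerator there equals 143/3, nonzero, and no other factor vanishes.
Hence a pole whose order is the multiplicity, 3.

The point is a pole of order 3.


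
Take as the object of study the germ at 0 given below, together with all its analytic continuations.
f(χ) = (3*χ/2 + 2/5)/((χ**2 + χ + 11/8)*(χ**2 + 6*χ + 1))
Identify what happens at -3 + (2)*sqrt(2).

The denominator factor χ**2 + 6*χ + 1 vanishes at -3 + (2)*sqrt(2) and appears to the power 1; the numerator there equals -41/10 + (3)*sqrt(2), nonzero, and no other factor vanishes.
Hence a pole whose order is the multiplicity, 1.

The point is a pole of order 1.
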